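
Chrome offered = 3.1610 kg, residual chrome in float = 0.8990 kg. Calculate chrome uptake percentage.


Formula: Uptake = (offered - residual) / offered * 100
Substituting: Uptake = (3.1610 - 0.8990) / 3.1610 * 100
Result: 71.5596 %


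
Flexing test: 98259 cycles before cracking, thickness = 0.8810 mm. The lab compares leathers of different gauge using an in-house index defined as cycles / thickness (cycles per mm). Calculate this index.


Formula: Index = cycles / thickness
Substituting: Index = 98259 / 0.8810
Result: 111531.2145 cycles/mm


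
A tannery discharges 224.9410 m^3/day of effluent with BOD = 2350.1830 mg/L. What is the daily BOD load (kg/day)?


Formula: BOD_load = volume * conc / 1000
Substituting: BOD_load = 224.9410 * 2350.1830 / 1000
Result: 528.6525 kg/day


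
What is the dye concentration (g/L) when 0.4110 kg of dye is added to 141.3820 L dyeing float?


Formula: Conc = dye_mass(kg) / volume(L) * 1000
Substituting: Conc = 0.4110 / 141.3820 * 1000
Result: 2.9070 g/L


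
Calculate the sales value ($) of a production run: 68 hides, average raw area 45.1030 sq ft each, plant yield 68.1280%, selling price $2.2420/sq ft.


Raw_total = N * avg_area = 68 * 45.1030 = 3067.0040 sq ft
Finished = Raw_total * yield / 100 = 3067.0040 * 68.1280 / 100 = 2089.4885 sq ft
Value = Finished * price = 2089.4885 * 2.2420 = 4684.6332 $


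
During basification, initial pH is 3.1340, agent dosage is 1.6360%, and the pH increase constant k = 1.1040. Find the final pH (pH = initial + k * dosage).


Formula: pH_final = pH_initial + k * base_pct
Substituting: pH_final = 3.1340 + 1.1040 * 1.6360
Result: 4.9401


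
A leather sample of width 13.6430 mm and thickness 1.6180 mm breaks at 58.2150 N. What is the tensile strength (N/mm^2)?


Formula: TS = force / (width * thickness)
Substituting: TS = 58.2150 / (13.6430 * 1.6180)
Result: 2.6372 N/mm^2


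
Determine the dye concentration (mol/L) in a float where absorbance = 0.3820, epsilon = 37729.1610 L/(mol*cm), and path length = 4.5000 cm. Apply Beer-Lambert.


Formula: c = A / (epsilon * l)
Substituting: c = 0.3820 / (37729.1610 * 4.5000)
Result: 2.2500e-06 mol/L


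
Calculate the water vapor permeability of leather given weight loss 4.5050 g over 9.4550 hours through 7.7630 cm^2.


Formula: WVP = loss / (area * time)
Substituting: WVP = 4.5050 / (7.7630 * 9.4550)
Result: 0.0613767 g/(cm^2*hr)


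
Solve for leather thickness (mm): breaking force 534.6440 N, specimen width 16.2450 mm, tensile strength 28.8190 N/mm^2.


Formula: t = F / (TS * w)
Substituting: t = 534.6440 / (28.8190 * 16.2450)
Result: 1.1420 mm


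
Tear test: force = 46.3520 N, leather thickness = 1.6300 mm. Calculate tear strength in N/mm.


Formula: Tear strength = force / thickness
Substituting: Tear strength = 46.3520 / 1.6300
Result: 28.4368 N/mm


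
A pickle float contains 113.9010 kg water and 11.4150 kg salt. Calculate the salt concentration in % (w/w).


Formula: Conc = salt / (water + salt) * 100
Substituting: Conc = 11.4150 / (113.9010 + 11.4150) * 100
Result: 9.1090 %


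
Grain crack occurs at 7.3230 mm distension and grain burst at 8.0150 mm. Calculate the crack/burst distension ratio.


Formula: Ratio = crack / burst
Substituting: Ratio = 7.3230 / 8.0150
Result: 0.9137


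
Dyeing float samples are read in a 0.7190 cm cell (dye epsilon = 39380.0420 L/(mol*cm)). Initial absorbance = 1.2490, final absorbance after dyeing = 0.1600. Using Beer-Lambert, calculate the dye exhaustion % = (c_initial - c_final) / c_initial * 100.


c_initial = A_i / (epsilon * l) = 1.2490 / (39380.0420 * 0.7190) = 4.4112e-05 mol/L
c_final = A_f / (epsilon * l) = 0.1600 / (39380.0420 * 0.7190) = 5.6509e-06 mol/L
Exhaustion = (c_initial - c_final) / c_initial * 100 = (4.4112e-05 - 5.6509e-06) / 4.4112e-05 * 100 = 87.1898 %


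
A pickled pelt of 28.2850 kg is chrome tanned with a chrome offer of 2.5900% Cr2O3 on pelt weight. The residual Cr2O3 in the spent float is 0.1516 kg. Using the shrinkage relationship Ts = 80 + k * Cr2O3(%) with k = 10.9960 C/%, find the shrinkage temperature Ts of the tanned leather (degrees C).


Offered = pelt * offer_pct / 100 = 28.2850 * 2.5900 / 100 = 0.7326 kg
Uptake = offered - residual = 0.7326 - 0.1516 = 0.5810 kg
Cr2O3% on pelt = uptake / pelt * 100 = 0.5810 / 28.2850 * 100 = 2.0540 %
Ts = 80 + k * Cr2O3% = 80 + 10.9960 * 2.0540 = 102.5861 C


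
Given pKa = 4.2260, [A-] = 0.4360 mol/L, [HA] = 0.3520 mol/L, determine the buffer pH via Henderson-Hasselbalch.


ratio = [A-] / [HA] = 0.4360 / 0.3520 = 1.2386
log10(ratio) = 0.0929438
pH = pKa + log10(ratio) = 4.2260 + 0.0929438 = 4.3189


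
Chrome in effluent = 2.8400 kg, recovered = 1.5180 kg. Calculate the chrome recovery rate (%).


Formula: Recovery = recovered / input * 100
Substituting: Recovery = 1.5180 / 2.8400 * 100
Result: 53.4507 %


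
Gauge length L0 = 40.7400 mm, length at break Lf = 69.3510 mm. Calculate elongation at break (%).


Formula: Elongation = (Lf - L0) / L0 * 100
Substituting: Elongation = (69.3510 - 40.7400) / 40.7400 * 100
Result: 70.2283 %


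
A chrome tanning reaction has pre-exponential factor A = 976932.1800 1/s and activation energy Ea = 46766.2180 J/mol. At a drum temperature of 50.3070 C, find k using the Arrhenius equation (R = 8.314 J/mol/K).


T_K = T_C + 273.15 = 50.3070 + 273.15 = 323.4570 K
exponent = -Ea / (R * T_K) = -46766.2180 / (8.314 * 323.4570) = -17.3902
k = A * exp(exponent) = 976932.1800 * exp(-17.3902) = 0.0273765 1/s


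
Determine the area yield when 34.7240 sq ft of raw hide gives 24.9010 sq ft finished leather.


Formula: Yield = finished / raw * 100
Substituting: Yield = 24.9010 / 34.7240 * 100
Result: 71.7112 %


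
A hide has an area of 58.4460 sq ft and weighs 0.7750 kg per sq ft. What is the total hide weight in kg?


Formula: Weight = area * weight_per_sqft
Substituting: Weight = 58.4460 * 0.7750
Result: 45.2957 kg


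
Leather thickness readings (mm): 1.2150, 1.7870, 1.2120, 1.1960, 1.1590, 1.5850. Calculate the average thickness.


Formula: Average = sum / n
Substituting: Average = 8.1540 / 6
Result: 1.3590 mm


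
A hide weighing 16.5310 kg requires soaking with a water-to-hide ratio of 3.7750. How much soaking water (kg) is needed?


Formula: Water = hide_weight * ratio
Substituting: Water = 16.5310 * 3.7750
Result: 62.4045 kg


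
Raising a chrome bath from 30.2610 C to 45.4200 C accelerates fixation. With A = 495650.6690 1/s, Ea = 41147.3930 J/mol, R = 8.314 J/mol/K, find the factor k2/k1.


T1 = 30.2610 + 273.15 = 303.4110 K; T2 = 45.4200 + 273.15 = 318.5700 K
k1 = A * exp(-Ea/(R*T1)) = 495650.6690 * exp(-41147.3930/(8.314*303.4110)) = 0.0408381 1/s
k2 = A * exp(-Ea/(R*T2)) = 495650.6690 * exp(-41147.3930/(8.314*318.5700)) = 0.0887482 1/s
k2/k1 = 0.0887482 / 0.0408381 = 2.1732


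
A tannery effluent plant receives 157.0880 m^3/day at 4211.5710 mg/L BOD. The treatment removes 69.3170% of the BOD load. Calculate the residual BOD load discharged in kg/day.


Load_in = volume * conc / 1000 = 157.0880 * 4211.5710 / 1000 = 661.5873 kg/day
Removed = Load_in * eff / 100 = 661.5873 * 69.3170 / 100 = 458.5924 kg/day
Load_out = Load_in - Removed = 661.5873 - 458.5924 = 202.9948 kg/day


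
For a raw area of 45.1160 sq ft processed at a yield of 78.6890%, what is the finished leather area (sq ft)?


Formula: finished = raw * yield / 100
Substituting: finished = 45.1160 * 78.6890 / 100
Result: 35.5013 sq ft


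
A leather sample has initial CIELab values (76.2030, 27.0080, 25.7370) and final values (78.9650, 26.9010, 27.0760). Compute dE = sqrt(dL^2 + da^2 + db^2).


dL = 2.7620, da = -0.1070, db = 1.3390
dE = sqrt(2.7620^2 + (-0.1070)^2 + 1.3390^2) = 3.0713


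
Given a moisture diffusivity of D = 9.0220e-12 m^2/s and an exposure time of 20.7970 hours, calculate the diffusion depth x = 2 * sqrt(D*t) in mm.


t = 20.7970 hr * 3600 = 74869.2000 s
D * t = 9.0220e-12 * 74869.2000 = 6.7547e-07
x = 2 * sqrt(D*t) = 2 * sqrt(6.7547e-07) = 0.00164374 m = 1.6437 mm


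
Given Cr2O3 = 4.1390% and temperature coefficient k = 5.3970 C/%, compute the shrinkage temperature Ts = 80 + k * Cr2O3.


Formula: Ts = 80 + k * Cr2O3
Substituting: Ts = 80 + 5.3970 * 4.1390
Result: 102.3382 C


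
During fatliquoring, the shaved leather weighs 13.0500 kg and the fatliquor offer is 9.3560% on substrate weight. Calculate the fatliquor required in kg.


Formula: Fat = substrate * pct / 100
Substituting: Fat = 13.0500 * 9.3560 / 100
Result: 1.2210 kg


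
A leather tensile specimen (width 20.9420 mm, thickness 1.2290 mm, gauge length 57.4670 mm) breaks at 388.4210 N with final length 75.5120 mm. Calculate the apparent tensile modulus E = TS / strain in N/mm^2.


TS = F / (w * t) = 388.4210 / (20.9420 * 1.2290) = 15.0915 N/mm^2
strain = (Lf - L0) / L0 = (75.5120 - 57.4670) / 57.4670 = 0.3140
E = TS / strain = 15.0915 / 0.3140 = 48.0612 N/mm^2


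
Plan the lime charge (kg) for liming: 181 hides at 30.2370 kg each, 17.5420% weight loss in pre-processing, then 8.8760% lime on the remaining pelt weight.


Total_raw = N * avg_wt = 181 * 30.2370 = 5472.8970 kg
Substrate = Total_raw * (1 - loss/100) = 5472.8970 * (1 - 17.5420/100) = 4512.8414 kg
Lime = Substrate * pct / 100 = 4512.8414 * 8.8760 / 100 = 400.5598 kg


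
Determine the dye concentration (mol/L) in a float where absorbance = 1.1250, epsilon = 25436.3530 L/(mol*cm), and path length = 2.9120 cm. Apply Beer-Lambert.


Formula: c = A / (epsilon * l)
Substituting: c = 1.1250 / (25436.3530 * 2.9120)
Result: 1.5188e-05 mol/L


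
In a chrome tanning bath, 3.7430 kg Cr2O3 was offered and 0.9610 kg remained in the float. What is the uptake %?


Formula: Uptake = (offered - residual) / offered * 100
Substituting: Uptake = (3.7430 - 0.9610) / 3.7430 * 100
Result: 74.3254 %


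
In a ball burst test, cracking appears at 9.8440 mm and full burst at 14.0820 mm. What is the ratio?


Formula: Ratio = crack / burst
Substituting: Ratio = 9.8440 / 14.0820
Result: 0.6990


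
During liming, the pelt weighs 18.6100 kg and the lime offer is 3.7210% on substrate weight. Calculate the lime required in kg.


Formula: Lime = substrate * pct / 100
Substituting: Lime = 18.6100 * 3.7210 / 100
Result: 0.6925 kg


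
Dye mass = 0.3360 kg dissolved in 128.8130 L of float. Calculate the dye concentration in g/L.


Formula: Conc = dye_mass(kg) / volume(L) * 1000
Substituting: Conc = 0.3360 / 128.8130 * 1000
Result: 2.6084 g/L


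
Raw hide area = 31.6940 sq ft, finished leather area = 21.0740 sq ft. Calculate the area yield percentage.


Formula: Yield = finished / raw * 100
Substituting: Yield = 21.0740 / 31.6940 * 100
Result: 66.4921 %


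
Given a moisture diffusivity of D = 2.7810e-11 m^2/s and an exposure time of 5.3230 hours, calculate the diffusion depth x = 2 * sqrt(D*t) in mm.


t = 5.3230 hr * 3600 = 19162.8000 s
D * t = 2.7810e-11 * 19162.8000 = 5.3292e-07
x = 2 * sqrt(D*t) = 2 * sqrt(5.3292e-07) = 0.00146002 m = 1.4600 mm


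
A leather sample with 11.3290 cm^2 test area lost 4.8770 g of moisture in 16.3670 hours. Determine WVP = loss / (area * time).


Formula: WVP = loss / (area * time)
Substituting: WVP = 4.8770 / (11.3290 * 16.3670)
Result: 0.0263022 g/(cm^2*hr)


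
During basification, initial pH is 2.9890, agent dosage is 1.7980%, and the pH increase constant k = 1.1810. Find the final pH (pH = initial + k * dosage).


Formula: pH_final = pH_initial + k * base_pct
Substituting: pH_final = 2.9890 + 1.1810 * 1.7980
Result: 5.1124


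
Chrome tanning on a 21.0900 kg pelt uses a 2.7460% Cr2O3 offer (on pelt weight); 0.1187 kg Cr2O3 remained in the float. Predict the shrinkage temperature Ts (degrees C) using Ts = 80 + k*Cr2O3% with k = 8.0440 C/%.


Offered = pelt * offer_pct / 100 = 21.0900 * 2.7460 / 100 = 0.5791 kg
Uptake = offered - residual = 0.5791 - 0.1187 = 0.4604 kg
Cr2O3% on pelt = uptake / pelt * 100 = 0.4604 / 21.0900 * 100 = 2.1832 %
Ts = 80 + k * Cr2O3% = 80 + 8.0440 * 2.1832 = 97.5615 C


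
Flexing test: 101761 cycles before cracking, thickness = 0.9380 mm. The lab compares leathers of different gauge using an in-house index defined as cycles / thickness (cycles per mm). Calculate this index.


Formula: Index = cycles / thickness
Substituting: Index = 101761 / 0.9380
Result: 108487.2068 cycles/mm


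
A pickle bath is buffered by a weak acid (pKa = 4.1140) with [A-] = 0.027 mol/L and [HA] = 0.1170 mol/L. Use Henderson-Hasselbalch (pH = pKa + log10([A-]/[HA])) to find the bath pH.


ratio = [A-] / [HA] = 0.027 / 0.1170 = 0.2308
log10(ratio) = -0.6368
pH = pKa + log10(ratio) = 4.1140 - 0.6368 = 3.4772


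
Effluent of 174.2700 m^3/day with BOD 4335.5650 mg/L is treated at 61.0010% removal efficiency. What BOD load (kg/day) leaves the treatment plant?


Load_in = volume * conc / 1000 = 174.2700 * 4335.5650 / 1000 = 755.5589 kg/day
Removed = Load_in * eff / 100 = 755.5589 * 61.0010 / 100 = 460.8985 kg/day
Load_out = Load_in - Removed = 755.5589 - 460.8985 = 294.6604 kg/day


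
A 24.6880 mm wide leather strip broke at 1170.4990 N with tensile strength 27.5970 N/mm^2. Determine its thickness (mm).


Formula: t = F / (TS * w)
Substituting: t = 1170.4990 / (27.5970 * 24.6880)
Result: 1.7180 mm


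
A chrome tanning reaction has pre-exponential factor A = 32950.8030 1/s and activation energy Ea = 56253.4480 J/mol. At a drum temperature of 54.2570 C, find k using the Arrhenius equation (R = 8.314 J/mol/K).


T_K = T_C + 273.15 = 54.2570 + 273.15 = 327.4070 K
exponent = -Ea / (R * T_K) = -56253.4480 / (8.314 * 327.4070) = -20.6657
k = A * exp(exponent) = 32950.8030 * exp(-20.6657) = 3.4902e-05 1/s


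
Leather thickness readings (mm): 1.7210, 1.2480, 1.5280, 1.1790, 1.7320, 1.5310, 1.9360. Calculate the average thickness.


Formula: Average = sum / n
Substituting: Average = 10.8750 / 7
Result: 1.5536 mm


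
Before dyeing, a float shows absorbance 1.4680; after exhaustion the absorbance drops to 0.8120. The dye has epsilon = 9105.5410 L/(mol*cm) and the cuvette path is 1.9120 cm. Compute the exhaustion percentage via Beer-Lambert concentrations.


c_initial = A_i / (epsilon * l) = 1.4680 / (9105.5410 * 1.9120) = 8.4320e-05 mol/L
c_final = A_f / (epsilon * l) = 0.8120 / (9105.5410 * 1.9120) = 4.6640e-05 mol/L
Exhaustion = (c_initial - c_final) / c_initial * 100 = (8.4320e-05 - 4.6640e-05) / 8.4320e-05 * 100 = 44.6866 %


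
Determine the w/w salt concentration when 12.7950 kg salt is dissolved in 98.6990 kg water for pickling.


Formula: Conc = salt / (water + salt) * 100
Substituting: Conc = 12.7950 / (98.6990 + 12.7950) * 100
Result: 11.4760 %


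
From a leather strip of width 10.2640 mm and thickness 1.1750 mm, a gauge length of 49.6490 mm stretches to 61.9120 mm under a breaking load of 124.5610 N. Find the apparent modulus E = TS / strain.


TS = F / (w * t) = 124.5610 / (10.2640 * 1.1750) = 10.3283 N/mm^2
strain = (Lf - L0) / L0 = (61.9120 - 49.6490) / 49.6490 = 0.2470
E = TS / strain = 10.3283 / 0.2470 = 41.8159 N/mm^2


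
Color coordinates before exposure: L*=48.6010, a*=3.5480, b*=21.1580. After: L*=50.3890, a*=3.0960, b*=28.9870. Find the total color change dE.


dL = 1.7880, da = -0.4520, db = 7.8290
dE = sqrt(1.7880^2 + (-0.4520)^2 + 7.8290^2) = 8.0433


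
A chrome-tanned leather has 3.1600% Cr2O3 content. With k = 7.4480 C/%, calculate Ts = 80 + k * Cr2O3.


Formula: Ts = 80 + k * Cr2O3
Substituting: Ts = 80 + 7.4480 * 3.1600
Result: 103.5357 C


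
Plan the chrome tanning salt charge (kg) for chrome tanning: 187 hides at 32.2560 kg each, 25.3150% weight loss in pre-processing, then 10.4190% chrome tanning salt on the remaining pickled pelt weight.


Total_raw = N * avg_wt = 187 * 32.2560 = 6031.8720 kg
Substrate = Total_raw * (1 - loss/100) = 6031.8720 * (1 - 25.3150/100) = 4504.9036 kg
Chrome = Substrate * pct / 100 = 4504.9036 * 10.4190 / 100 = 469.3659 kg


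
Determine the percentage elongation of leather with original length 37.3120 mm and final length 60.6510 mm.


Formula: Elongation = (Lf - L0) / L0 * 100
Substituting: Elongation = (60.6510 - 37.3120) / 37.3120 * 100
Result: 62.5509 %


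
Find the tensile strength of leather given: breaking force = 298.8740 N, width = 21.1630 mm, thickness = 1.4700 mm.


Formula: TS = force / (width * thickness)
Substituting: TS = 298.8740 / (21.1630 * 1.4700)
Result: 9.6071 N/mm^2


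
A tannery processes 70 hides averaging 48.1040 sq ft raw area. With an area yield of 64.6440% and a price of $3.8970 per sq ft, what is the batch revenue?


Raw_total = N * avg_area = 70 * 48.1040 = 3367.2800 sq ft
Finished = Raw_total * yield / 100 = 3367.2800 * 64.6440 / 100 = 2176.7445 sq ft
Value = Finished * price = 2176.7445 * 3.8970 = 8482.7733 $


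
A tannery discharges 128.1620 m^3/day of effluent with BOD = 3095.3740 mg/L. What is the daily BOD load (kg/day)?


Formula: BOD_load = volume * conc / 1000
Substituting: BOD_load = 128.1620 * 3095.3740 / 1000
Result: 396.7093 kg/day


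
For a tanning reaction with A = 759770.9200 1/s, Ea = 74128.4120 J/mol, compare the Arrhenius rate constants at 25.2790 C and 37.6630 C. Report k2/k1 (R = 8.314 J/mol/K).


T1 = 25.2790 + 273.15 = 298.4290 K; T2 = 37.6630 + 273.15 = 310.8130 K
k1 = A * exp(-Ea/(R*T1)) = 759770.9200 * exp(-74128.4120/(8.314*298.4290)) = 8.0420e-08 1/s
k2 = A * exp(-Ea/(R*T2)) = 759770.9200 * exp(-74128.4120/(8.314*310.8130)) = 2.6446e-07 1/s
k2/k1 = 2.6446e-07 / 8.0420e-08 = 3.2884


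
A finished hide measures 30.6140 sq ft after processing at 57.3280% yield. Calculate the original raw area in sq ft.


Formula: raw = finished * 100 / yield
Substituting: raw = 30.6140 * 100 / 57.3280
Result: 53.4015 sq ft


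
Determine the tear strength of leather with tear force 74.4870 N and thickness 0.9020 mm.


Formula: Tear strength = force / thickness
Substituting: Tear strength = 74.4870 / 0.9020
Result: 82.5798 N/mm


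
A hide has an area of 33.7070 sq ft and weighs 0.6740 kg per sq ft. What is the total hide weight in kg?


Formula: Weight = area * weight_per_sqft
Substituting: Weight = 33.7070 * 0.6740
Result: 22.7185 kg


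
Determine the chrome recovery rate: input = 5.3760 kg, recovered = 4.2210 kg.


Formula: Recovery = recovered / input * 100
Substituting: Recovery = 4.2210 / 5.3760 * 100
Result: 78.5156 %


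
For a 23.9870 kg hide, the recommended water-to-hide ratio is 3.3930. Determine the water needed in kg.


Formula: Water = hide_weight * ratio
Substituting: Water = 23.9870 * 3.3930
Result: 81.3879 kg


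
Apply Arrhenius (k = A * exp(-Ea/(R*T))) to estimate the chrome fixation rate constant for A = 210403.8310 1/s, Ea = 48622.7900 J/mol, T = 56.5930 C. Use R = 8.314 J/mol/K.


T_K = T_C + 273.15 = 56.5930 + 273.15 = 329.7430 K
exponent = -Ea / (R * T_K) = -48622.7900 / (8.314 * 329.7430) = -17.7359
k = A * exp(exponent) = 210403.8310 * exp(-17.7359) = 0.00417284 1/s


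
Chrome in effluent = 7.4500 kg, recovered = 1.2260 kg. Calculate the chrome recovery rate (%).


Formula: Recovery = recovered / input * 100
Substituting: Recovery = 1.2260 / 7.4500 * 100
Result: 16.4564 %


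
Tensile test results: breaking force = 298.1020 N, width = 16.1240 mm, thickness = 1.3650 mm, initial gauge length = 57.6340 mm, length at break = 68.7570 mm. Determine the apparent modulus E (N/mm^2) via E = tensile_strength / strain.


TS = F / (w * t) = 298.1020 / (16.1240 * 1.3650) = 13.5444 N/mm^2
strain = (Lf - L0) / L0 = (68.7570 - 57.6340) / 57.6340 = 0.1930
E = TS / strain = 13.5444 / 0.1930 = 70.1805 N/mm^2


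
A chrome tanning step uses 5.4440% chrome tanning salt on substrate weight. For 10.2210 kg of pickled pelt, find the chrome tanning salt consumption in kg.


Formula: Chrome = substrate * pct / 100
Substituting: Chrome = 10.2210 * 5.4440 / 100
Result: 0.5564 kg


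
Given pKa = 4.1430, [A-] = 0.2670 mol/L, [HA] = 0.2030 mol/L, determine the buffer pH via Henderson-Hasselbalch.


ratio = [A-] / [HA] = 0.2670 / 0.2030 = 1.3153
log10(ratio) = 0.1190
pH = pKa + log10(ratio) = 4.1430 + 0.1190 = 4.2620


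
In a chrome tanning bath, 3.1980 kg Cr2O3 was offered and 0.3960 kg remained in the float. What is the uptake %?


Formula: Uptake = (offered - residual) / offered * 100
Substituting: Uptake = (3.1980 - 0.3960) / 3.1980 * 100
Result: 87.6173 %


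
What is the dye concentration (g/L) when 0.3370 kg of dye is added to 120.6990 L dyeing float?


Formula: Conc = dye_mass(kg) / volume(L) * 1000
Substituting: Conc = 0.3370 / 120.6990 * 1000
Result: 2.7921 g/L


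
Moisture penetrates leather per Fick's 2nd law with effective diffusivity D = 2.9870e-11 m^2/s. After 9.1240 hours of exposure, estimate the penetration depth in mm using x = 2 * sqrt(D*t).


t = 9.1240 hr * 3600 = 32846.4000 s
D * t = 2.9870e-11 * 32846.4000 = 9.8112e-07
x = 2 * sqrt(D*t) = 2 * sqrt(9.8112e-07) = 0.00198103 m = 1.9810 mm


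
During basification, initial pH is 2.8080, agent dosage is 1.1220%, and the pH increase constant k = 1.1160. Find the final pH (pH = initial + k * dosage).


Formula: pH_final = pH_initial + k * base_pct
Substituting: pH_final = 2.8080 + 1.1160 * 1.1220
Result: 4.0602


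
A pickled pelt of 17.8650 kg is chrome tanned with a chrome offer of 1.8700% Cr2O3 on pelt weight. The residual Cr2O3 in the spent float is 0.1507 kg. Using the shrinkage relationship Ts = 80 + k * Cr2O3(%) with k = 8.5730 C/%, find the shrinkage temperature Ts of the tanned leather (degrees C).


Offered = pelt * offer_pct / 100 = 17.8650 * 1.8700 / 100 = 0.3341 kg
Uptake = offered - residual = 0.3341 - 0.1507 = 0.1834 kg
Cr2O3% on pelt = uptake / pelt * 100 = 0.1834 / 17.8650 * 100 = 1.0265 %
Ts = 80 + k * Cr2O3% = 80 + 8.5730 * 1.0265 = 88.7998 C


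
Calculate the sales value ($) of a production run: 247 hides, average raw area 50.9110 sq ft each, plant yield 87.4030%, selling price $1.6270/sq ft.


Raw_total = N * avg_area = 247 * 50.9110 = 12575.0170 sq ft
Finished = Raw_total * yield / 100 = 12575.0170 * 87.4030 / 100 = 10990.9421 sq ft
Value = Finished * price = 10990.9421 * 1.6270 = 17882.2628 $


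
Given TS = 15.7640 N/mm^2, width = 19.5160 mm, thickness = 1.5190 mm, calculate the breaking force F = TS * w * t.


Formula: F = TS * w * t
Substituting: F = 15.7640 * 19.5160 * 1.5190
Result: 467.3207 N


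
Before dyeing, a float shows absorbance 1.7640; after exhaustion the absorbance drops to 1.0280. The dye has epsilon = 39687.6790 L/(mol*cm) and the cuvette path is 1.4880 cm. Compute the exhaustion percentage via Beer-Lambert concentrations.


c_initial = A_i / (epsilon * l) = 1.7640 / (39687.6790 * 1.4880) = 2.9870e-05 mol/L
c_final = A_f / (epsilon * l) = 1.0280 / (39687.6790 * 1.4880) = 1.7407e-05 mol/L
Exhaustion = (c_initial - c_final) / c_initial * 100 = (2.9870e-05 - 1.7407e-05) / 2.9870e-05 * 100 = 41.7234 %


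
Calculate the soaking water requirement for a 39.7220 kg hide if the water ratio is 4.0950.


Formula: Water = hide_weight * ratio
Substituting: Water = 39.7220 * 4.0950
Result: 162.6616 kg


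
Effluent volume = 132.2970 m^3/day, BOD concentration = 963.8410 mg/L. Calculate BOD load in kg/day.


Formula: BOD_load = volume * conc / 1000
Substituting: BOD_load = 132.2970 * 963.8410 / 1000
Result: 127.5133 kg/day


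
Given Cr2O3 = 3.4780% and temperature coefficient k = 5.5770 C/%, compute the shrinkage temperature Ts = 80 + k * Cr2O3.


Formula: Ts = 80 + k * Cr2O3
Substituting: Ts = 80 + 5.5770 * 3.4780
Result: 99.3968 C


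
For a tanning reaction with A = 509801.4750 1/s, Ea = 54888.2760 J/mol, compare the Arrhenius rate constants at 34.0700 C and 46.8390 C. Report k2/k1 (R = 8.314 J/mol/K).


T1 = 34.0700 + 273.15 = 307.2200 K; T2 = 46.8390 + 273.15 = 319.9890 K
k1 = A * exp(-Ea/(R*T1)) = 509801.4750 * exp(-54888.2760/(8.314*307.2200)) = 2.3701e-04 1/s
k2 = A * exp(-Ea/(R*T2)) = 509801.4750 * exp(-54888.2760/(8.314*319.9890)) = 5.5870e-04 1/s
k2/k1 = 5.5870e-04 / 2.3701e-04 = 2.3573


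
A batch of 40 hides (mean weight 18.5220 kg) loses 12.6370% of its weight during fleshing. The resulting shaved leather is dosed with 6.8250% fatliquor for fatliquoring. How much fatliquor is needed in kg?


Total_raw = N * avg_wt = 40 * 18.5220 = 740.8800 kg
Substrate = Total_raw * (1 - loss/100) = 740.8800 * (1 - 12.6370/100) = 647.2550 kg
Fat = Substrate * pct / 100 = 647.2550 * 6.8250 / 100 = 44.1752 kg


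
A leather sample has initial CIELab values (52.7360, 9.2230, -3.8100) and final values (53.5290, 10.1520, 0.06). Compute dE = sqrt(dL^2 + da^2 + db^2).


dL = 0.7930, da = 0.9290, db = 3.8700
dE = sqrt(0.7930^2 + 0.9290^2 + 3.8700^2) = 4.0582


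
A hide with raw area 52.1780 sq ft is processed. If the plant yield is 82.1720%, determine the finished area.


Formula: finished = raw * yield / 100
Substituting: finished = 52.1780 * 82.1720 / 100
Result: 42.8757 sq ft


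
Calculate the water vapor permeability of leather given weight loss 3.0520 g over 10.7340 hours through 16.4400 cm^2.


Formula: WVP = loss / (area * time)
Substituting: WVP = 3.0520 / (16.4400 * 10.7340)
Result: 0.017295 g/(cm^2*hr)


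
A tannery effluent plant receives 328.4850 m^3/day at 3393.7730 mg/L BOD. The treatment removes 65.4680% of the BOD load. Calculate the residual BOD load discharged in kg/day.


Load_in = volume * conc / 1000 = 328.4850 * 3393.7730 / 1000 = 1114.8035 kg/day
Removed = Load_in * eff / 100 = 1114.8035 * 65.4680 / 100 = 729.8396 kg/day
Load_out = Load_in - Removed = 1114.8035 - 729.8396 = 384.9640 kg/day


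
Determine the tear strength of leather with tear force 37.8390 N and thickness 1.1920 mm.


Formula: Tear strength = force / thickness
Substituting: Tear strength = 37.8390 / 1.1920
Result: 31.7441 N/mm


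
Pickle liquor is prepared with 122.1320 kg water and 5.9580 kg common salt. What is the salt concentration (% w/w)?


Formula: Conc = salt / (water + salt) * 100
Substituting: Conc = 5.9580 / (122.1320 + 5.9580) * 100
Result: 4.6514 %


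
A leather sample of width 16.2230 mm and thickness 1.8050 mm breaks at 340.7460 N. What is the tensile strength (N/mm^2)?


Formula: TS = force / (width * thickness)
Substituting: TS = 340.7460 / (16.2230 * 1.8050)
Result: 11.6365 N/mm^2


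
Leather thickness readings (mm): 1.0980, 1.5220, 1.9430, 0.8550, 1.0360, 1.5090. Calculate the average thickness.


Formula: Average = sum / n
Substituting: Average = 7.9630 / 6
Result: 1.3272 mm


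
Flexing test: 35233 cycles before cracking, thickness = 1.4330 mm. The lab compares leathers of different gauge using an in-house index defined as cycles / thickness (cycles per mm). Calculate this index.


Formula: Index = cycles / thickness
Substituting: Index = 35233 / 1.4330
Result: 24586.8807 cycles/mm


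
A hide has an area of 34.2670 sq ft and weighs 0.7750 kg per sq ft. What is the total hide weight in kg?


Formula: Weight = area * weight_per_sqft
Substituting: Weight = 34.2670 * 0.7750
Result: 26.5569 kg


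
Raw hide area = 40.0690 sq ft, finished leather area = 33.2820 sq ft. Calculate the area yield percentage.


Formula: Yield = finished / raw * 100
Substituting: Yield = 33.2820 / 40.0690 * 100
Result: 83.0617 %


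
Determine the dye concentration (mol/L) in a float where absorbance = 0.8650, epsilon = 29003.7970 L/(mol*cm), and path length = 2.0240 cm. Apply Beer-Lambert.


Formula: c = A / (epsilon * l)
Substituting: c = 0.8650 / (29003.7970 * 2.0240)
Result: 1.4735e-05 mol/L


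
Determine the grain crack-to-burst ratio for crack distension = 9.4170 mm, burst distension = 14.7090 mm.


Formula: Ratio = crack / burst
Substituting: Ratio = 9.4170 / 14.7090
Result: 0.6402


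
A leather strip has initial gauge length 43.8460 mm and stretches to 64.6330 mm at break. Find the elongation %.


Formula: Elongation = (Lf - L0) / L0 * 100
Substituting: Elongation = (64.6330 - 43.8460) / 43.8460 * 100
Result: 47.4091 %


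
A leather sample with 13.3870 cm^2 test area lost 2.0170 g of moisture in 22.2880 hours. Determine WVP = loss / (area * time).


Formula: WVP = loss / (area * time)
Substituting: WVP = 2.0170 / (13.3870 * 22.2880)
Result: 0.00676008 g/(cm^2*hr)


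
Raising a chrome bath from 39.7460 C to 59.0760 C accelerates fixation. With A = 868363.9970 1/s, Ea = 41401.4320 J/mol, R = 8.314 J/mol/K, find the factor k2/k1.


T1 = 39.7460 + 273.15 = 312.8960 K; T2 = 59.0760 + 273.15 = 332.2260 K
k1 = A * exp(-Ea/(R*T1)) = 868363.9970 * exp(-41401.4320/(8.314*312.8960)) = 0.1064 1/s
k2 = A * exp(-Ea/(R*T2)) = 868363.9970 * exp(-41401.4320/(8.314*332.2260)) = 0.2686 1/s
k2/k1 = 0.2686 / 0.1064 = 2.5244


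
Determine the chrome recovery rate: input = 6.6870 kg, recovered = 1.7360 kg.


Formula: Recovery = recovered / input * 100
Substituting: Recovery = 1.7360 / 6.6870 * 100
Result: 25.9608 %


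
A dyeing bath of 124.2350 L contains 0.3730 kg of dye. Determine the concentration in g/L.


Formula: Conc = dye_mass(kg) / volume(L) * 1000
Substituting: Conc = 0.3730 / 124.2350 * 1000
Result: 3.0024 g/L


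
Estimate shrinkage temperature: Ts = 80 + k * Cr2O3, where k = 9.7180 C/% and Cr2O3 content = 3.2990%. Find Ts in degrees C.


Formula: Ts = 80 + k * Cr2O3
Substituting: Ts = 80 + 9.7180 * 3.2990
Result: 112.0597 C


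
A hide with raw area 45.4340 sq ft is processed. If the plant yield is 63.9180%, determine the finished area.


Formula: finished = raw * yield / 100
Substituting: finished = 45.4340 * 63.9180 / 100
Result: 29.0405 sq ft


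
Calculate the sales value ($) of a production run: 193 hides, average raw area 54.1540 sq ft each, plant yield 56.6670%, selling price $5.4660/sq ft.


Raw_total = N * avg_area = 193 * 54.1540 = 10451.7220 sq ft
Finished = Raw_total * yield / 100 = 10451.7220 * 56.6670 / 100 = 5922.6773 sq ft
Value = Finished * price = 5922.6773 * 5.4660 = 32373.3542 $


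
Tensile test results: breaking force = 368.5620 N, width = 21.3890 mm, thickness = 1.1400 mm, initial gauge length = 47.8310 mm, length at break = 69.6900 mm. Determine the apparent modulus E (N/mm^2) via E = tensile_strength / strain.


TS = F / (w * t) = 368.5620 / (21.3890 * 1.1400) = 15.1152 N/mm^2
strain = (Lf - L0) / L0 = (69.6900 - 47.8310) / 47.8310 = 0.4570
E = TS / strain = 15.1152 / 0.4570 = 33.0746 N/mm^2


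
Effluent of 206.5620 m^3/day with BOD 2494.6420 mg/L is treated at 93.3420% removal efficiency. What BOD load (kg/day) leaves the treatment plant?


Load_in = volume * conc / 1000 = 206.5620 * 2494.6420 / 1000 = 515.2982 kg/day
Removed = Load_in * eff / 100 = 515.2982 * 93.3420 / 100 = 480.9897 kg/day
Load_out = Load_in - Removed = 515.2982 - 480.9897 = 34.3086 kg/day


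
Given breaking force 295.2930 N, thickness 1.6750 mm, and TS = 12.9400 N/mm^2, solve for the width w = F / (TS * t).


Formula: w = F / (TS * t)
Substituting: w = 295.2930 / (12.9400 * 1.6750)
Result: 13.6240 mm


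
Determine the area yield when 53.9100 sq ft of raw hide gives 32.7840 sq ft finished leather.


Formula: Yield = finished / raw * 100
Substituting: Yield = 32.7840 / 53.9100 * 100
Result: 60.8125 %


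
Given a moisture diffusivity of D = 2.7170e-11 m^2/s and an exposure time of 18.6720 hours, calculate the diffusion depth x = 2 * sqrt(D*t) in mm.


t = 18.6720 hr * 3600 = 67219.2000 s
D * t = 2.7170e-11 * 67219.2000 = 1.8263e-06
x = 2 * sqrt(D*t) = 2 * sqrt(1.8263e-06) = 0.00270285 m = 2.7028 mm


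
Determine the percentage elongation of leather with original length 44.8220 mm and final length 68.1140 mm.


Formula: Elongation = (Lf - L0) / L0 * 100
Substituting: Elongation = (68.1140 - 44.8220) / 44.8220 * 100
Result: 51.9656 %


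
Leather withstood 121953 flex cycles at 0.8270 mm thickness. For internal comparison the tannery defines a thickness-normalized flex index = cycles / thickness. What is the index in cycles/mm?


Formula: Index = cycles / thickness
Substituting: Index = 121953 / 0.8270
Result: 147464.3289 cycles/mm


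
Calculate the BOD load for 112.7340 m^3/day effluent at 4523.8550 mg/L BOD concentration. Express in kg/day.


Formula: BOD_load = volume * conc / 1000
Substituting: BOD_load = 112.7340 * 4523.8550 / 1000
Result: 509.9923 kg/day


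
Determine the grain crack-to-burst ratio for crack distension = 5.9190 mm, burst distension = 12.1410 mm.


Formula: Ratio = crack / burst
Substituting: Ratio = 5.9190 / 12.1410
Result: 0.4875


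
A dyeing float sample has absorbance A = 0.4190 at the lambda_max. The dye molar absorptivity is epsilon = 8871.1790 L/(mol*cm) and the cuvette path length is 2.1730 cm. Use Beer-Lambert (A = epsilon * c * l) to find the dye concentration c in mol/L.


Formula: c = A / (epsilon * l)
Substituting: c = 0.4190 / (8871.1790 * 2.1730)
Result: 2.1736e-05 mol/L


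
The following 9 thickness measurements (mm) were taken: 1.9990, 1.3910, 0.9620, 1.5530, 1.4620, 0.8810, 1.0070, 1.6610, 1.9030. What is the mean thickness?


Formula: Average = sum / n
Substituting: Average = 12.8190 / 9
Result: 1.4243 mm


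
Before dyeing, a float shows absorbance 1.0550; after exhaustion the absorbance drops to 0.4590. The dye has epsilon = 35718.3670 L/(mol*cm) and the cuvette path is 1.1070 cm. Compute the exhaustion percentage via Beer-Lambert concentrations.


c_initial = A_i / (epsilon * l) = 1.0550 / (35718.3670 * 1.1070) = 2.6682e-05 mol/L
c_final = A_f / (epsilon * l) = 0.4590 / (35718.3670 * 1.1070) = 1.1608e-05 mol/L
Exhaustion = (c_initial - c_final) / c_initial * 100 = (2.6682e-05 - 1.1608e-05) / 2.6682e-05 * 100 = 56.4929 %


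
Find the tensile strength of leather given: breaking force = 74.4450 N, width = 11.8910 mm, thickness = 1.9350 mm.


Formula: TS = force / (width * thickness)
Substituting: TS = 74.4450 / (11.8910 * 1.9350)
Result: 3.2355 N/mm^2


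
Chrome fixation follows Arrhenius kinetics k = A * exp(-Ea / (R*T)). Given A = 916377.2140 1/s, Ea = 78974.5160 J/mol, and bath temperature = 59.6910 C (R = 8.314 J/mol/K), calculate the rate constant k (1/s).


T_K = T_C + 273.15 = 59.6910 + 273.15 = 332.8410 K
exponent = -Ea / (R * T_K) = -78974.5160 / (8.314 * 332.8410) = -28.5391
k = A * exp(exponent) = 916377.2140 * exp(-28.5391) = 3.6958e-07 1/s


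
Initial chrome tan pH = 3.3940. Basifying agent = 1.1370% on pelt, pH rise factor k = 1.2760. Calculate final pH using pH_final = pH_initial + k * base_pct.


Formula: pH_final = pH_initial + k * base_pct
Substituting: pH_final = 3.3940 + 1.2760 * 1.1370
Result: 4.8448


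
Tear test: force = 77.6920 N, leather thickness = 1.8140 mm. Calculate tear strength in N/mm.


Formula: Tear strength = force / thickness
Substituting: Tear strength = 77.6920 / 1.8140
Result: 42.8291 N/mm


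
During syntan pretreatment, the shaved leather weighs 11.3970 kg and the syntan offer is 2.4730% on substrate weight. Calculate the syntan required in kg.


Formula: Syntan = substrate * pct / 100
Substituting: Syntan = 11.3970 * 2.4730 / 100
Result: 0.2818 kg


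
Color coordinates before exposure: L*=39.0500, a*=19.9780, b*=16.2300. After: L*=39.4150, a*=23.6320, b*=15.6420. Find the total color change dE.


dL = 0.3650, da = 3.6540, db = -0.5880
dE = sqrt(0.3650^2 + 3.6540^2 + (-0.5880)^2) = 3.7190


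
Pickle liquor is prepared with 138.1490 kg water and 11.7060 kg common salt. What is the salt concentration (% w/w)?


Formula: Conc = salt / (water + salt) * 100
Substituting: Conc = 11.7060 / (138.1490 + 11.7060) * 100
Result: 7.8116 %


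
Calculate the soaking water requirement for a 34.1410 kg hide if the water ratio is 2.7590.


Formula: Water = hide_weight * ratio
Substituting: Water = 34.1410 * 2.7590
Result: 94.1950 kg


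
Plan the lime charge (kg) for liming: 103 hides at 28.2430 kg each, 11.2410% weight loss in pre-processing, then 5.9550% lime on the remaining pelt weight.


Total_raw = N * avg_wt = 103 * 28.2430 = 2909.0290 kg
Substrate = Total_raw * (1 - loss/100) = 2909.0290 * (1 - 11.2410/100) = 2582.0251 kg
Lime = Substrate * pct / 100 = 2582.0251 * 5.9550 / 100 = 153.7596 kg


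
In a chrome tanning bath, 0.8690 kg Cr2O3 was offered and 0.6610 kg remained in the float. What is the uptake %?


Formula: Uptake = (offered - residual) / offered * 100
Substituting: Uptake = (0.8690 - 0.6610) / 0.8690 * 100
Result: 23.9356 %


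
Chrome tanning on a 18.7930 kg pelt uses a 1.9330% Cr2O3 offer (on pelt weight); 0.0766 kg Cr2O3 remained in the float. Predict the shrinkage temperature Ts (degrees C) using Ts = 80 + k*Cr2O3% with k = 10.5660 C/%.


Offered = pelt * offer_pct / 100 = 18.7930 * 1.9330 / 100 = 0.3633 kg
Uptake = offered - residual = 0.3633 - 0.0766 = 0.2867 kg
Cr2O3% on pelt = uptake / pelt * 100 = 0.2867 / 18.7930 * 100 = 1.5254 %
Ts = 80 + k * Cr2O3% = 80 + 10.5660 * 1.5254 = 96.1174 C


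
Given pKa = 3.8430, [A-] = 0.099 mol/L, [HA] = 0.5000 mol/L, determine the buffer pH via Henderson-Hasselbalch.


ratio = [A-] / [HA] = 0.099 / 0.5000 = 0.1980
log10(ratio) = -0.7033
pH = pKa + log10(ratio) = 3.8430 - 0.7033 = 3.1397


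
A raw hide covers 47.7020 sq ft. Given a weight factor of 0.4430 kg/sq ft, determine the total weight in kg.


Formula: Weight = area * weight_per_sqft
Substituting: Weight = 47.7020 * 0.4430
Result: 21.1320 kg


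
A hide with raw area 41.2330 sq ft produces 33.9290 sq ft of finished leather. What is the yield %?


Formula: Yield = finished / raw * 100
Substituting: Yield = 33.9290 / 41.2330 * 100
Result: 82.2860 %


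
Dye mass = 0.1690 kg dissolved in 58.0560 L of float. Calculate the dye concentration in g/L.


Formula: Conc = dye_mass(kg) / volume(L) * 1000
Substituting: Conc = 0.1690 / 58.0560 * 1000
Result: 2.9110 g/L


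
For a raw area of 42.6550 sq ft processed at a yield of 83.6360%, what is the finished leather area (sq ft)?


Formula: finished = raw * yield / 100
Substituting: finished = 42.6550 * 83.6360 / 100
Result: 35.6749 sq ft


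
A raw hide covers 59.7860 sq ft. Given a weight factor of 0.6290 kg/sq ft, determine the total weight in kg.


Formula: Weight = area * weight_per_sqft
Substituting: Weight = 59.7860 * 0.6290
Result: 37.6054 kg


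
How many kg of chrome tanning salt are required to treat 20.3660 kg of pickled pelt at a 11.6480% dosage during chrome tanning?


Formula: Chrome = substrate * pct / 100
Substituting: Chrome = 20.3660 * 11.6480 / 100
Result: 2.3722 kg


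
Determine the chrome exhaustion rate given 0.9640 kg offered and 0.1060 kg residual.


Formula: Uptake = (offered - residual) / offered * 100
Substituting: Uptake = (0.9640 - 0.1060) / 0.9640 * 100
Result: 89.0041 %


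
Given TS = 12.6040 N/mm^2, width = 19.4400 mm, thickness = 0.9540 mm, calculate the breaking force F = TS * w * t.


Formula: F = TS * w * t
Substituting: F = 12.6040 * 19.4400 * 0.9540
Result: 233.7508 N


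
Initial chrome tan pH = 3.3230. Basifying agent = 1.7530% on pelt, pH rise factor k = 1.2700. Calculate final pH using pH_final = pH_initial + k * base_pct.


Formula: pH_final = pH_initial + k * base_pct
Substituting: pH_final = 3.3230 + 1.2700 * 1.7530
Result: 5.5493


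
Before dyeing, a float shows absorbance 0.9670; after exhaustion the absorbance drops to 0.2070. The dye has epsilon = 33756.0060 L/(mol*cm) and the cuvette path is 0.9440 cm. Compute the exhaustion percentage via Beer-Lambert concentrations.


c_initial = A_i / (epsilon * l) = 0.9670 / (33756.0060 * 0.9440) = 3.0346e-05 mol/L
c_final = A_f / (epsilon * l) = 0.2070 / (33756.0060 * 0.9440) = 6.4960e-06 mol/L
Exhaustion = (c_initial - c_final) / c_initial * 100 = (3.0346e-05 - 6.4960e-06) / 3.0346e-05 * 100 = 78.5936 %


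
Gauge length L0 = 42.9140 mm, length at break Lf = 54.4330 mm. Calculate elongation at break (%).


Formula: Elongation = (Lf - L0) / L0 * 100
Substituting: Elongation = (54.4330 - 42.9140) / 42.9140 * 100
Result: 26.8421 %
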